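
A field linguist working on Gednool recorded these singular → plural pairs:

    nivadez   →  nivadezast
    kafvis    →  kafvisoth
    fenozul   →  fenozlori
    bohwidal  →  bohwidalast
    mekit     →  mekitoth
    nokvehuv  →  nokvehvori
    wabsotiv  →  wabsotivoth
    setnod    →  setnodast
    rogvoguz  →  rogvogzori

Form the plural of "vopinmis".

vopinmisoth

wabsotiv and nokvehuv both end in -v yet inflect differently (wabsotivoth, nokvehvori), so the final letter is not what conditions the rule; the last vowel is.
"vopinmis" has last vowel 'i'. The stems whose last vowel is 'i' (kafvis → kafvisoth, wabsotiv → wabsotivoth, mekit → mekitoth) add -oth.
The other patterns: stems whose last vowel is 'u' delete the last vowel and add -ori; stems whose last vowel is 'a', 'e' or 'o' add -ast.
So vopinmis → vopinmisoth.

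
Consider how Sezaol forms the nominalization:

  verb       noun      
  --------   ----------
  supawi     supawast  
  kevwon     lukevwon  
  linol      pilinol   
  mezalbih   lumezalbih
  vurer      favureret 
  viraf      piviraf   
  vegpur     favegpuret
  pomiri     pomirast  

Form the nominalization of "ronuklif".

"ronuklif" ends in -f. The one such stem in the data (viraf → piviraf) adds the prefix pi-, so the same rule applies.
So ronuklif → pironuklif.

pironuklif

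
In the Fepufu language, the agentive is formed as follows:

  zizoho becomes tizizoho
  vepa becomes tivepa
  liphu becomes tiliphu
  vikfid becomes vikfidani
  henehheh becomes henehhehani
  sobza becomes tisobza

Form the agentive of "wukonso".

"wukonso" ends in a vowel. The stems ending in a vowel (vepa → tivepa, sobza → tisobza, zizoho → tizizoho) add the prefix ti-.
The other pattern: stems ending in a consonant add -ani.
So wukonso → tiwukonso.

tiwukonso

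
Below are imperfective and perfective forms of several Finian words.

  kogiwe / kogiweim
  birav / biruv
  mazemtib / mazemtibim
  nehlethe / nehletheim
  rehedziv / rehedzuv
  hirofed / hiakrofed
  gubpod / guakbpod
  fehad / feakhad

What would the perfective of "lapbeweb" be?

lapbewebim

"lapbeweb" ends in -b. The one such stem in the data (mazemtib → mazemtibim) adds -im, so the same rule applies.
So lapbeweb → lapbewebim.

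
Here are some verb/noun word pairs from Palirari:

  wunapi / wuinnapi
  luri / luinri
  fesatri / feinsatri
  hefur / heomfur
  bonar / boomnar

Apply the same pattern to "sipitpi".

"sipitpi" ends in -i. The stems ending in -i (wunapi → wuinnapi, luri → luinri, fesatri → feinsatri) insert -in- after the first vowel.
The other pattern: stems ending in -r insert -om- after the first vowel.
So sipitpi → siinpitpi.

siinpitpi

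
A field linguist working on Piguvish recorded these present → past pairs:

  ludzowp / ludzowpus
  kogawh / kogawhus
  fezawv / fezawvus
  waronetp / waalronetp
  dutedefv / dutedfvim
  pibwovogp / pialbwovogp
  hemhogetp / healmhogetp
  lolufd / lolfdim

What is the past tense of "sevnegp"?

"sevnegp" has second-to-last letter 'g'. The one such stem in the data (pibwovogp → pialbwovogp) inserts -al- after the first vowel (as do hemhogetp, waronetp), so the same rule applies.
So sevnegp → sealvnegp.

sealvnegp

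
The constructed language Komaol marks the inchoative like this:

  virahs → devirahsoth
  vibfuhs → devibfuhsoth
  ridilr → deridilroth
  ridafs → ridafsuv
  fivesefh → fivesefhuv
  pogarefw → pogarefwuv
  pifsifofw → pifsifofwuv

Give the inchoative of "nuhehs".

ridafs and virahs both end in -s yet inflect differently (ridafsuv, devirahsoth), so the final letter is not what conditions the rule; the second-to-last letter is.
"nuhehs" has second-to-last letter 'h'. The stems whose second-to-last letter is 'h' (virahs → devirahsoth, vibfuhs → devibfuhsoth) add de- … -oth around the stem.
The other pattern: stems whose second-to-last letter is 'f' add -uv.
So nuhehs → denuhehsoth.

denuhehsoth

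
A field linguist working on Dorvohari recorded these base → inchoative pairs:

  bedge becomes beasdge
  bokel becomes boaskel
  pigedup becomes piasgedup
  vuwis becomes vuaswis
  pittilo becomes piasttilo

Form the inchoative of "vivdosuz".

viasvdosuz

Every pair shown (bedge → beasdge, bokel → boaskel, pigedup → piasgedup, …) follows the same rule: insert -as- after the first vowel.
So vivdosuz → viasvdosuz.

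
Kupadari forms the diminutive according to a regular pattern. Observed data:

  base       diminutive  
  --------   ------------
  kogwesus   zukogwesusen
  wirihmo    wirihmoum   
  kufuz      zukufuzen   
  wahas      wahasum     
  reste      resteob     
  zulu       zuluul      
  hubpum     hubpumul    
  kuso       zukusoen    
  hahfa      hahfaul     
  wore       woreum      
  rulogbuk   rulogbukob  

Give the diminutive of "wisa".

wore and reste both end in -e yet inflect differently (woreum, resteob), so the final letter is not what conditions the rule; the first letter is.
"wisa" begins with w-. The stems beginning with w- (wore → woreum, wirihmo → wirihmoum, wahas → wahasum) add -um.
The other patterns: stems beginning with r- add -ob; stems beginning with k- add zu- … -en around the stem; stems beginning with h- or z- add -ul.
So wisa → wisaum.

wisaum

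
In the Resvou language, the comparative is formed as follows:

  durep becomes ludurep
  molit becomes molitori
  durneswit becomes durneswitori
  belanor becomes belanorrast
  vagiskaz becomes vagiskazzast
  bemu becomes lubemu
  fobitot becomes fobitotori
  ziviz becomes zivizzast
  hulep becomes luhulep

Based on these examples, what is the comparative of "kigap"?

lukigap

"kigap" ends in -p. The stems ending in -p (durep → ludurep, hulep → luhulep) add the prefix lu-.
The other patterns: stems ending in -t add -ori; stems ending in -r or -z double the final consonant and add -ast.
So kigap → lukigap.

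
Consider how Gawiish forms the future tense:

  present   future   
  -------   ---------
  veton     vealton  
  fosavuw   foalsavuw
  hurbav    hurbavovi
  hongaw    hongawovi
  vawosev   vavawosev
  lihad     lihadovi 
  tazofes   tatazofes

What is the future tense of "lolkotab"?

lolkotabovi

fosavuw and hongaw both end in -w yet inflect differently (foalsavuw, hongawovi), so the final letter is not what conditions the rule; the last vowel is.
"lolkotab" has last vowel 'a'. The stems whose last vowel is 'a' (hongaw → hongawovi, hurbav → hurbavovi, lihad → lihadovi) add -ovi.
The other patterns: stems whose last vowel is 'e' repeat the first consonant+vowel as a prefix; stems whose last vowel is 'o' or 'u' insert -al- after the first vowel.
So lolkotab → lolkotabovi.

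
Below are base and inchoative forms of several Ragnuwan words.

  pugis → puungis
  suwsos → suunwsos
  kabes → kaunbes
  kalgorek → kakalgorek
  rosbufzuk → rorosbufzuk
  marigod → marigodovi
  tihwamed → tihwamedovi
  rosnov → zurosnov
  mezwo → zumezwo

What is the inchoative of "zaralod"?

kabes and kalgorek both have last vowel 'e' yet inflect differently (kaunbes, kakalgorek), so the last vowel is not what conditions the rule; the final letter is.
"zaralod" ends in -d. The stems ending in -d (marigod → marigodovi, tihwamed → tihwamedovi) add -ovi.
So zaralod → zaralodovi.

zaralodovi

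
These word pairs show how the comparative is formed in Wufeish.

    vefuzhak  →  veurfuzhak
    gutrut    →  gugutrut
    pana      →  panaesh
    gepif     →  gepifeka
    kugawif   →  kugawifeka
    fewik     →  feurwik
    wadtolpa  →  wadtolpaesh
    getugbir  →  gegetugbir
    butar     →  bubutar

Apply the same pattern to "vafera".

fewik and kugawif both have last vowel 'i' yet inflect differently (feurwik, kugawifeka), so the last vowel is not what conditions the rule; the final letter is.
"vafera" ends in -a. The stems ending in -a (pana → panaesh, wadtolpa → wadtolpaesh) add -esh.
So vafera → vaferaesh.

vaferaesh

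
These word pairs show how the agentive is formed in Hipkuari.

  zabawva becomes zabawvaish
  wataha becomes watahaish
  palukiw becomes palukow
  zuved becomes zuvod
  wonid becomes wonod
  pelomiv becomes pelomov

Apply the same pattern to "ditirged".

zabawva and zuved both begin with z- yet inflect differently (zabawvaish, zuvod), so the first letter is not what conditions the rule; whether the stem ends in a vowel or a consonant is.
"ditirged" ends in a consonant. The stems ending in a consonant (palukiw → palukow, zuved → zuvod, wonid → wonod) change the last vowel to 'o'.
So ditirged → ditirgod.

ditirgod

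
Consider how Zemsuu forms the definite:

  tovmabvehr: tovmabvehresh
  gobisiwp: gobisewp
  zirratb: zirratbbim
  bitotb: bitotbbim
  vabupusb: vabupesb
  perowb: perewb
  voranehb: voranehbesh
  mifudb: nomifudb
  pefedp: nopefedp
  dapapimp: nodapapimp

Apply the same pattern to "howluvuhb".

howluvuhbesh

zirratb and voranehb both end in -b yet inflect differently (zirratbbim, voranehbesh), so the final letter is not what conditions the rule; the second-to-last letter is.
"howluvuhb" has second-to-last letter 'h'. The stems whose second-to-last letter is 'h' (tovmabvehr → tovmabvehresh, voranehb → voranehbesh) add -esh.
The other patterns: stems whose second-to-last letter is 't' double the final consonant and add -im; stems whose second-to-last letter is 's' or 'w' change the last vowel to 'e'; stems whose second-to-last letter is 'd' or 'm' add the prefix no-.
So howluvuhb → howluvuhbesh.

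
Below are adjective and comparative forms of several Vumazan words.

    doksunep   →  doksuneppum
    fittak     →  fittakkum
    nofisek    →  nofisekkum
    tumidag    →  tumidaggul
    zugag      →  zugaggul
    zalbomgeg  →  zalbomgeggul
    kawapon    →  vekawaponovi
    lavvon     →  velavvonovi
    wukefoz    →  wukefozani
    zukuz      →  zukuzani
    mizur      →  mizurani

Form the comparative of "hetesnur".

fittak and tumidag both have last vowel 'a' yet inflect differently (fittakkum, tumidaggul), so the last vowel is not what conditions the rule; the final letter is.
"hetesnur" ends in -r. The one such stem in the data (mizur → mizurani) adds -ani, so the same rule applies.
The other patterns: stems ending in -k or -p double the final consonant and add -um; stems ending in -g double the final consonant and add -ul; stems ending in -n add ve- … -ovi around the stem.
So hetesnur → hetesnurani.

hetesnurani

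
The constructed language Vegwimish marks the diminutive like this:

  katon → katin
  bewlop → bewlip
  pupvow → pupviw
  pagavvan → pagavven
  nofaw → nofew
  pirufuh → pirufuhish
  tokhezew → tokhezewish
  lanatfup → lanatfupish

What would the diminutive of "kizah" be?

kizeh

katon and pagavvan both end in -n yet inflect differently (katin, pagavven), so the final letter is not what conditions the rule; the last vowel is.
"kizah" has last vowel 'a'. The stems whose last vowel is 'a' (pagavvan → pagavven, nofaw → nofew) change the last vowel to 'e'.
So kizah → kizeh.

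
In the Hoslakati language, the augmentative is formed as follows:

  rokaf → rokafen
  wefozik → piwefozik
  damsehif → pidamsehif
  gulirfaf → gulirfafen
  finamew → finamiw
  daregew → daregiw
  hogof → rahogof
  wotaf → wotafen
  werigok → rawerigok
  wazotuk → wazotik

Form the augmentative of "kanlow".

rakanlow

wefozik and wazotuk both end in -k yet inflect differently (piwefozik, wazotik), so the final letter is not what conditions the rule; the last vowel is.
"kanlow" has last vowel 'o'. The stems whose last vowel is 'o' (hogof → rahogof, werigok → rawerigok) add the prefix ra-.
So kanlow → rakanlow.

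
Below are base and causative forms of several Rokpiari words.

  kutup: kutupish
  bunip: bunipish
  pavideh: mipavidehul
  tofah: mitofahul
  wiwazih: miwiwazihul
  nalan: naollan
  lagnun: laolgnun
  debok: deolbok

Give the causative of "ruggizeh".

bunip and wiwazih both have last vowel 'i' yet inflect differently (bunipish, miwiwazihul), so the last vowel is not what conditions the rule; the final letter is.
"ruggizeh" ends in -h. The stems ending in -h (pavideh → mipavidehul, tofah → mitofahul, wiwazih → miwiwazihul) add mi- … -ul around the stem.
The other patterns: stems ending in -p add -ish; stems ending in -k or -n insert -ol- after the first vowel.
So ruggizeh → miruggizehul.

miruggizehul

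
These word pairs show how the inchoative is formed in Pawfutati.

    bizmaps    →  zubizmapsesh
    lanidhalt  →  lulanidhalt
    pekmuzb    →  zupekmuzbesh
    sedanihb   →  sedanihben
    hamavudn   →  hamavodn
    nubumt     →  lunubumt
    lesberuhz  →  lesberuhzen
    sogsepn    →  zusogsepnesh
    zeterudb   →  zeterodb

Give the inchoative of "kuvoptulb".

lukuvoptulb

sedanihb and zeterudb both end in -b yet inflect differently (sedanihben, zeterodb), so the final letter is not what conditions the rule; the second-to-last letter is.
"kuvoptulb" has second-to-last letter 'l'. The one such stem in the data (lanidhalt → lulanidhalt) adds the prefix lu-, so the same rule applies.
So kuvoptulb → lukuvoptulb.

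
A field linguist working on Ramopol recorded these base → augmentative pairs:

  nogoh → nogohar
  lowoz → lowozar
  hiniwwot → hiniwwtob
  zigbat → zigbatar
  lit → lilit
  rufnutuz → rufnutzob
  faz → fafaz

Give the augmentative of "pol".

lit and zigbat both end in -t yet inflect differently (lilit, zigbatar), so the final letter is not what conditions the rule; the number of vowels is.
"pol" has 1 vowel. The stems with 1 vowel (faz → fafaz, lit → lilit) repeat the first consonant+vowel as a prefix.
So pol → popol.

popol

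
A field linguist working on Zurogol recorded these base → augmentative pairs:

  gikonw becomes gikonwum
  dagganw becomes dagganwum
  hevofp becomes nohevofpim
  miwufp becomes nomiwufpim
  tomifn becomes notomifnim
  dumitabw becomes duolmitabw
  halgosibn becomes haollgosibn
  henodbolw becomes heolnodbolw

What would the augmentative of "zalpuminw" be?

gikonw and dumitabw both end in -w yet inflect differently (gikonwum, duolmitabw), so the final letter is not what conditions the rule; the second-to-last letter is.
"zalpuminw" has second-to-last letter 'n'. The stems whose second-to-last letter is 'n' (gikonw → gikonwum, dagganw → dagganwum) add -um.
The other patterns: stems whose second-to-last letter is 'f' add no- … -im around the stem; stems whose second-to-last letter is 'b' or 'l' insert -ol- after the first vowel.
So zalpuminw → zalpuminwum.

zalpuminwum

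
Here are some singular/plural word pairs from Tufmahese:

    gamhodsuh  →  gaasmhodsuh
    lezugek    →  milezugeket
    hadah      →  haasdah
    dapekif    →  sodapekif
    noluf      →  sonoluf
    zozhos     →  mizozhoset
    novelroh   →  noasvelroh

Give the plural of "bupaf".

noluf and gamhodsuh both have last vowel 'u' yet inflect differently (sonoluf, gaasmhodsuh), so the last vowel is not what conditions the rule; the final letter is.
"bupaf" ends in -f. The stems ending in -f (noluf → sonoluf, dapekif → sodapekif) add the prefix so-.
So bupaf → sobupaf.

sobupaf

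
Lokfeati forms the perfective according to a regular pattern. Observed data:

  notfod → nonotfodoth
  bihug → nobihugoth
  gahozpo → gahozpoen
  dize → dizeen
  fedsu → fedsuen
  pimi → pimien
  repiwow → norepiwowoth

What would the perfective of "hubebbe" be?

"hubebbe" ends in a vowel. The stems ending in a vowel (dize → dizeen, pimi → pimien, gahozpo → gahozpoen) add -en.
The other pattern: stems ending in a consonant add no- … -oth around the stem.
So hubebbe → hubebbeen.

hubebbeen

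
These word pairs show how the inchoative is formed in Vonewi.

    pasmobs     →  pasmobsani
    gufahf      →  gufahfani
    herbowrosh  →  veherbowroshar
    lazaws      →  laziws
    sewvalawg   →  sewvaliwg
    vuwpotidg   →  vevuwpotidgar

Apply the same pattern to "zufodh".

pasmobs and lazaws both end in -s yet inflect differently (pasmobsani, laziws), so the final letter is not what conditions the rule; the second-to-last letter is.
"zufodh" has second-to-last letter 'd'. The one such stem in the data (vuwpotidg → vevuwpotidgar) adds ve- … -ar around the stem, so the same rule applies.
The other patterns: stems whose second-to-last letter is 'b' or 'h' add -ani; stems whose second-to-last letter is 'w' change the last vowel to 'i'.
So zufodh → vezufodhar.

vezufodhar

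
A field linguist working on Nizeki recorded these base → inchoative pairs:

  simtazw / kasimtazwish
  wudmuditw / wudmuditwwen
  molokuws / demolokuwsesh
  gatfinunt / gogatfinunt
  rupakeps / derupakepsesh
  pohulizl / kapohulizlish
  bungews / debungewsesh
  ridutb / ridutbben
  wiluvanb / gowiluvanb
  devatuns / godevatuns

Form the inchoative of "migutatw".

"migutatw" has second-to-last letter 't'. The stems whose second-to-last letter is 't' (wudmuditw → wudmuditwwen, ridutb → ridutbben) double the final consonant and add -en.
The other patterns: stems whose second-to-last letter is 'n' add the prefix go-; stems whose second-to-last letter is 'z' add ka- … -ish around the stem; stems whose second-to-last letter is 'p' or 'w' add de- … -esh around the stem.
So migutatw → migutatwwen.

migutatwwen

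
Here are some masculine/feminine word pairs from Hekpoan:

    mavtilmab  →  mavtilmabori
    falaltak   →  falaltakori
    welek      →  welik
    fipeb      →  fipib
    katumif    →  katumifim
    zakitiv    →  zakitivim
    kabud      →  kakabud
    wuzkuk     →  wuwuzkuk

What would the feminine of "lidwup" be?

falaltak and welek both end in -k yet inflect differently (falaltakori, welik), so the final letter is not what conditions the rule; the last vowel is.
"lidwup" has last vowel 'u'. The stems whose last vowel is 'u' (kabud → kakabud, wuzkuk → wuwuzkuk) repeat the first consonant+vowel as a prefix.
The other patterns: stems whose last vowel is 'a' add -ori; stems whose last vowel is 'e' change the last vowel to 'i'; stems whose last vowel is 'i' add -im.
So lidwup → lilidwup.

lilidwup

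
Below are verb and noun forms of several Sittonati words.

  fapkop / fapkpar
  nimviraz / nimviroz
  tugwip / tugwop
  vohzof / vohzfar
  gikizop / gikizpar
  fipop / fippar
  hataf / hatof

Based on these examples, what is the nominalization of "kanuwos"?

gikizop and tugwip both end in -p yet inflect differently (gikizpar, tugwop), so the final letter is not what conditions the rule; the last vowel is.
"kanuwos" has last vowel 'o'. The stems whose last vowel is 'o' (gikizop → gikizpar, vohzof → vohzfar, fipop → fippar) delete the last vowel and add -ar.
The other pattern: stems whose last vowel is 'a' or 'i' change the last vowel to 'o'.
So kanuwos → kanuwsar.

kanuwsar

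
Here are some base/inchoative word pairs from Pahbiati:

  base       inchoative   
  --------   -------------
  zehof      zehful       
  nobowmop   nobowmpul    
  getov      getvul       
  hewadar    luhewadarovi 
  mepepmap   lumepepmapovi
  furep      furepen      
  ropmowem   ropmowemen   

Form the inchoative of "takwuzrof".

takwuzrful

"takwuzrof" has last vowel 'o'. The stems whose last vowel is 'o' (zehof → zehful, nobowmop → nobowmpul, getov → getvul) delete the last vowel and add -ul.
The other patterns: stems whose last vowel is 'a' add lu- … -ovi around the stem; stems whose last vowel is 'e' add -en.
So takwuzrof → takwuzrful.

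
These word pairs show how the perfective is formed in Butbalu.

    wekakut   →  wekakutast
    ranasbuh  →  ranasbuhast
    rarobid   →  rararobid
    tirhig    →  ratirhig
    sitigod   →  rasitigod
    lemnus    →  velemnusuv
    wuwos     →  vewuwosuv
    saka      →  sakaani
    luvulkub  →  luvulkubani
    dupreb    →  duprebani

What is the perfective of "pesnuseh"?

wekakut and lemnus both have last vowel 'u' yet inflect differently (wekakutast, velemnusuv), so the last vowel is not what conditions the rule; the final letter is.
"pesnuseh" ends in -h. The one such stem in the data (ranasbuh → ranasbuhast) adds -ast, so the same rule applies.
The other patterns: stems ending in -d or -g add the prefix ra-; stems ending in -s add ve- … -uv around the stem; stems ending in -a or -b add -ani.
So pesnuseh → pesnusehast.

pesnusehast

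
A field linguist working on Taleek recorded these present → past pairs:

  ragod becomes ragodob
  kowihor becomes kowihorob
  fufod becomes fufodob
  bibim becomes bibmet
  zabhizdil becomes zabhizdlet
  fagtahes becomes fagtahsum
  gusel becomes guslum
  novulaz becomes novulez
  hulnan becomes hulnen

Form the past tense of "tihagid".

zabhizdil and gusel both end in -l yet inflect differently (zabhizdlet, guslum), so the final letter is not what conditions the rule; the last vowel is.
"tihagid" has last vowel 'i'. The stems whose last vowel is 'i' (bibim → bibmet, zabhizdil → zabhizdlet) delete the last vowel and add -et.
The other patterns: stems whose last vowel is 'o' add -ob; stems whose last vowel is 'e' delete the last vowel and add -um; stems whose last vowel is 'a' change the last vowel to 'e'.
So tihagid → tihagdet.

tihagdet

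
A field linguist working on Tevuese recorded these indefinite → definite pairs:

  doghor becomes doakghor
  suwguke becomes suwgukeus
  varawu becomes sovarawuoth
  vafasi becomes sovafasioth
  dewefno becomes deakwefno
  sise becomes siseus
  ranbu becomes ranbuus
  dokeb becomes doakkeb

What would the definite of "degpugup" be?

deakgpugup

varawu and ranbu both end in -u yet inflect differently (sovarawuoth, ranbuus), so the final letter is not what conditions the rule; the first letter is.
"degpugup" begins with d-. The stems beginning with d- (dokeb → doakkeb, dewefno → deakwefno, doghor → doakghor) insert -ak- after the first vowel.
So degpugup → deakgpugup.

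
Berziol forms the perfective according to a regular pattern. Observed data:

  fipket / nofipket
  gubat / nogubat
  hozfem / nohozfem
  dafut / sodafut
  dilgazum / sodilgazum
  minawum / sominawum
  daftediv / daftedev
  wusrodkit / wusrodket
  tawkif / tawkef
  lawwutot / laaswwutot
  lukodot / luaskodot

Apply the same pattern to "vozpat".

"vozpat" has last vowel 'a'. The one such stem in the data (gubat → nogubat) adds the prefix no-, so the same rule applies.
So vozpat → novozpat.

novozpat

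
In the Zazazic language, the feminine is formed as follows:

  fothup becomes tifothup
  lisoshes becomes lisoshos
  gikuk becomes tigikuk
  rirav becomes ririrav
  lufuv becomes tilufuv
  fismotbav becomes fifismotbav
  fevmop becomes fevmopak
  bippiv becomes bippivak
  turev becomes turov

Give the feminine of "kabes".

kabos

"kabes" has last vowel 'e'. The stems whose last vowel is 'e' (turev → turov, lisoshes → lisoshos) change the last vowel to 'o'.
So kabes → kabos.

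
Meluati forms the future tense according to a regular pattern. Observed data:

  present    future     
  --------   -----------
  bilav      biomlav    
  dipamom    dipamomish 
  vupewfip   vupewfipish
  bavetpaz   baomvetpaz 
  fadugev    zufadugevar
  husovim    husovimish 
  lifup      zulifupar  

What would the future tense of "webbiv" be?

"webbiv" has last vowel 'i'. The stems whose last vowel is 'i' (husovim → husovimish, vupewfip → vupewfipish) add -ish.
So webbiv → webbivish.

webbivish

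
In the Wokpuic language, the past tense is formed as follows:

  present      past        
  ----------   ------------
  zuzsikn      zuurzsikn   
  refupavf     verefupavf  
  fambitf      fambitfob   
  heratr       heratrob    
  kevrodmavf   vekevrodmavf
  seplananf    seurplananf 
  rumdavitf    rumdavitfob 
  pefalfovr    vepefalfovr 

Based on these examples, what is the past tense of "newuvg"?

heratr and pefalfovr both end in -r yet inflect differently (heratrob, vepefalfovr), so the final letter is not what conditions the rule; the second-to-last letter is.
"newuvg" has second-to-last letter 'v'. The stems whose second-to-last letter is 'v' (pefalfovr → vepefalfovr, refupavf → verefupavf, kevrodmavf → vekevrodmavf) add the prefix ve-.
The other patterns: stems whose second-to-last letter is 't' add -ob; stems whose second-to-last letter is 'k' or 'n' insert -ur- after the first vowel.
So newuvg → venewuvg.

venewuvg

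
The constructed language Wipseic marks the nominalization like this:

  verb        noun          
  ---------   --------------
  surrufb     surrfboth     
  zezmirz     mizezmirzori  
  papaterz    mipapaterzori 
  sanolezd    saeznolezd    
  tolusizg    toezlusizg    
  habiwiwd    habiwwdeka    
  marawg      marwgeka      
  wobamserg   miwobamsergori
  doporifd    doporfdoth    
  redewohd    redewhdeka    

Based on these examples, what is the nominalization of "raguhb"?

wobamserg and tolusizg both end in -g yet inflect differently (miwobamsergori, toezlusizg), so the final letter is not what conditions the rule; the second-to-last letter is.
"raguhb" has second-to-last letter 'h'. The one such stem in the data (redewohd → redewhdeka) deletes the last vowel and adds -eka (as do marawg, habiwiwd), so the same rule applies.
The other patterns: stems whose second-to-last letter is 'r' add mi- … -ori around the stem; stems whose second-to-last letter is 'f' delete the last vowel and add -oth; stems whose second-to-last letter is 'z' insert -ez- after the first vowel.
So raguhb → raghbeka.

raghbeka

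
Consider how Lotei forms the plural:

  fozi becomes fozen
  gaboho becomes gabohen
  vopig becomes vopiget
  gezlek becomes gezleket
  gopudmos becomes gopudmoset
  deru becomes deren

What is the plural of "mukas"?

gaboho and gopudmos both have last vowel 'o' yet inflect differently (gabohen, gopudmoset), so the last vowel is not what conditions the rule; whether the stem ends in a vowel or a consonant is.
"mukas" ends in a consonant. The stems ending in a consonant (gopudmos → gopudmoset, vopig → vopiget, gezlek → gezleket) add -et.
The other pattern: stems ending in a vowel drop the final letter and add -en.
So mukas → mukaset.

mukaset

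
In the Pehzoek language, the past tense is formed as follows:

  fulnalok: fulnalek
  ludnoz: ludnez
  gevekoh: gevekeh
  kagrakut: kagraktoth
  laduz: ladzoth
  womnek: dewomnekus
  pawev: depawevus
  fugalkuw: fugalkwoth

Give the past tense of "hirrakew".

dehirrakewus

womnek and fulnalok both end in -k yet inflect differently (dewomnekus, fulnalek), so the final letter is not what conditions the rule; the last vowel is.
"hirrakew" has last vowel 'e'. The stems whose last vowel is 'e' (pawev → depawevus, womnek → dewomnekus) add de- … -us around the stem.
The other patterns: stems whose last vowel is 'u' delete the last vowel and add -oth; stems whose last vowel is 'o' change the last vowel to 'e'.
So hirrakew → dehirrakewus.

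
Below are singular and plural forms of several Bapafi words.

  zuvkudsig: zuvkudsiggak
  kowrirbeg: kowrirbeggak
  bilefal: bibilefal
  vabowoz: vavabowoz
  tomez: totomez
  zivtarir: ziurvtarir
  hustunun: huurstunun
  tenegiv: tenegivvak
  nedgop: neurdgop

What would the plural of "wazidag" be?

tomez and kowrirbeg both have last vowel 'e' yet inflect differently (totomez, kowrirbeggak), so the last vowel is not what conditions the rule; the final letter is.
"wazidag" ends in -g. The stems ending in -g (kowrirbeg → kowrirbeggak, zuvkudsig → zuvkudsiggak) double the final consonant and add -ak.
The other patterns: stems ending in -l or -z repeat the first consonant+vowel as a prefix; stems ending in -n, -p or -r insert -ur- after the first vowel.
So wazidag → wazidaggak.

wazidaggak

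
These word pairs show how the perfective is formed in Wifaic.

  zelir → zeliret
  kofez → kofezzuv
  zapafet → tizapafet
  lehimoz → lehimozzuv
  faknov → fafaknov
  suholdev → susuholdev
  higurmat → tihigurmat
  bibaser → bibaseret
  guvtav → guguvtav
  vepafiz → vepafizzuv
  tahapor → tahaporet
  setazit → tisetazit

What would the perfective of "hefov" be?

hehefov

kofez and zapafet both have last vowel 'e' yet inflect differently (kofezzuv, tizapafet), so the last vowel is not what conditions the rule; the final letter is.
"hefov" ends in -v. The stems ending in -v (faknov → fafaknov, guvtav → guguvtav, suholdev → susuholdev) repeat the first consonant+vowel as a prefix.
The other patterns: stems ending in -z double the final consonant and add -uv; stems ending in -t add the prefix ti-; stems ending in -r add -et.
So hefov → hehefov.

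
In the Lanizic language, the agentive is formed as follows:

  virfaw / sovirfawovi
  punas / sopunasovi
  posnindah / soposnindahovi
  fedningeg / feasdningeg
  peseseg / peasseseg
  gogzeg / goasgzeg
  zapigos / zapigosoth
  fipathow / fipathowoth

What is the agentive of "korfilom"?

punas and zapigos both end in -s yet inflect differently (sopunasovi, zapigosoth), so the final letter is not what conditions the rule; the last vowel is.
"korfilom" has last vowel 'o'. The stems whose last vowel is 'o' (zapigos → zapigosoth, fipathow → fipathowoth) add -oth.
So korfilom → korfilomoth.

korfilomoth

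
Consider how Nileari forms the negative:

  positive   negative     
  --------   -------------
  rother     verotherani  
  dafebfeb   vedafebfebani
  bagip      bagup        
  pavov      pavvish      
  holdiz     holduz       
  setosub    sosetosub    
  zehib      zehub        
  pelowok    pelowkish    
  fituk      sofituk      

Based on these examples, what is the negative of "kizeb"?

vekizebani

zehib and dafebfeb both end in -b yet inflect differently (zehub, vedafebfebani), so the final letter is not what conditions the rule; the last vowel is.
"kizeb" has last vowel 'e'. The stems whose last vowel is 'e' (dafebfeb → vedafebfebani, rother → verotherani) add ve- … -ani around the stem.
The other patterns: stems whose last vowel is 'i' change the last vowel to 'u'; stems whose last vowel is 'u' add the prefix so-; stems whose last vowel is 'o' delete the last vowel and add -ish.
So kizeb → vekizebani.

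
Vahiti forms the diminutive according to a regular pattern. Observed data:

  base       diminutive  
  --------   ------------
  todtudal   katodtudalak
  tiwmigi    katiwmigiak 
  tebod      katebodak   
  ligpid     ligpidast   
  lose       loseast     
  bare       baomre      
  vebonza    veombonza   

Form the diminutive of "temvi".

katemviak

tebod and ligpid both end in -d yet inflect differently (katebodak, ligpidast), so the final letter is not what conditions the rule; the first letter is.
"temvi" begins with t-. The stems beginning with t- (todtudal → katodtudalak, tiwmigi → katiwmigiak, tebod → katebodak) add ka- … -ak around the stem.
The other patterns: stems beginning with l- add -ast; stems beginning with b- or v- insert -om- after the first vowel.
So temvi → katemviak.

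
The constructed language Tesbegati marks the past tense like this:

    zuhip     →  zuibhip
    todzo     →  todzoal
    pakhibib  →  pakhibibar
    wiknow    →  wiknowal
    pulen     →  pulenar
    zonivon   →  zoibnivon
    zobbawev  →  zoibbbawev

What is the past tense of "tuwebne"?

"tuwebne" begins with t-. The one such stem in the data (todzo → todzoal) adds -al, so the same rule applies.
The other patterns: stems beginning with z- insert -ib- after the first vowel; stems beginning with p- add -ar.
So tuwebne → tuwebneal.

tuwebneal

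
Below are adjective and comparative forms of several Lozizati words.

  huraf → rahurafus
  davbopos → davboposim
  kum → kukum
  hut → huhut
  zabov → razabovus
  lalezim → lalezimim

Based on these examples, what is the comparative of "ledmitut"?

kum and lalezim both end in -m yet inflect differently (kukum, lalezimim), so the final letter is not what conditions the rule; the number of vowels is.
"ledmitut" has 3 vowels. The stems with 3 vowels (lalezim → lalezimim, davbopos → davboposim) add -im.
The other patterns: stems with 1 vowel repeat the first consonant+vowel as a prefix; stems with 2 vowels add ra- … -us around the stem.
So ledmitut → ledmitutim.

ledmitutim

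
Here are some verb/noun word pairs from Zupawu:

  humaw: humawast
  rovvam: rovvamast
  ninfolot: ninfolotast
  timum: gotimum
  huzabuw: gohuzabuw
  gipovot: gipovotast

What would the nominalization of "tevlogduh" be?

"tevlogduh" has last vowel 'u'. The stems whose last vowel is 'u' (timum → gotimum, huzabuw → gohuzabuw) add the prefix go-.
The other pattern: stems whose last vowel is 'a' or 'o' add -ast.
So tevlogduh → gotevlogduh.

gotevlogduh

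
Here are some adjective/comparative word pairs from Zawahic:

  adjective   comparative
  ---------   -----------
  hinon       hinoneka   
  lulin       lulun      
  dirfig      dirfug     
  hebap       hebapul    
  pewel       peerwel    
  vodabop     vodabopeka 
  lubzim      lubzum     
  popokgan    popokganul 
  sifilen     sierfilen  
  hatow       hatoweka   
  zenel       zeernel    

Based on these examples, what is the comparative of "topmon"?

hebap and vodabop both end in -p yet inflect differently (hebapul, vodabopeka), so the final letter is not what conditions the rule; the last vowel is.
"topmon" has last vowel 'o'. The stems whose last vowel is 'o' (vodabop → vodabopeka, hinon → hinoneka, hatow → hatoweka) add -eka.
The other patterns: stems whose last vowel is 'a' add -ul; stems whose last vowel is 'e' insert -er- after the first vowel; stems whose last vowel is 'i' change the last vowel to 'u'.
So topmon → topmoneka.

topmoneka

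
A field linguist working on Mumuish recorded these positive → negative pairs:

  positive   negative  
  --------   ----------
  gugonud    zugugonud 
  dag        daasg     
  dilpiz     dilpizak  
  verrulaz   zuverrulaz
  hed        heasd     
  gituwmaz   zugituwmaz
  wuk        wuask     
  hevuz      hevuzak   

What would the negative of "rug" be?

dilpiz and gituwmaz both end in -z yet inflect differently (dilpizak, zugituwmaz), so the final letter is not what conditions the rule; the number of vowels is.
"rug" has 1 vowel. The stems with 1 vowel (hed → heasd, wuk → wuask, dag → daasg) insert -as- after the first vowel.
So rug → ruasg.

ruasg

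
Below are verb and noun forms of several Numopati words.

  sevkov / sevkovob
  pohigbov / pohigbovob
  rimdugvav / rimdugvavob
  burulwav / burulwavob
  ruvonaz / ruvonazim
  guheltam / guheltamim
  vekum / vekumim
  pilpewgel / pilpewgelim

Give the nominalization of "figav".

rimdugvav and ruvonaz both have last vowel 'a' yet inflect differently (rimdugvavob, ruvonazim), so the last vowel is not what conditions the rule; the final letter is.
"figav" ends in -v. The stems ending in -v (sevkov → sevkovob, pohigbov → pohigbovob, rimdugvav → rimdugvavob) add -ob.
The other pattern: stems ending in -l, -m or -z add -im.
So figav → figavob.

figavob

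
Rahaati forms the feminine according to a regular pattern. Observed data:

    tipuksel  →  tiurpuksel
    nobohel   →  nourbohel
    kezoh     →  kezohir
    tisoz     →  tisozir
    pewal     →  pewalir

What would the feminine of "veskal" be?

tipuksel and pewal both end in -l yet inflect differently (tiurpuksel, pewalir), so the final letter is not what conditions the rule; the number of vowels is.
"veskal" has 2 vowels. The stems with 2 vowels (kezoh → kezohir, tisoz → tisozir, pewal → pewalir) add -ir.
So veskal → veskalir.

veskalir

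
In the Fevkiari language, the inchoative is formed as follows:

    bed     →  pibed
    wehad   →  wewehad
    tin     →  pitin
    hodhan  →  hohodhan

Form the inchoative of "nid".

pinid

"nid" has 1 vowel. The stems with 1 vowel (bed → pibed, tin → pitin) add the prefix pi-.
So nid → pinid.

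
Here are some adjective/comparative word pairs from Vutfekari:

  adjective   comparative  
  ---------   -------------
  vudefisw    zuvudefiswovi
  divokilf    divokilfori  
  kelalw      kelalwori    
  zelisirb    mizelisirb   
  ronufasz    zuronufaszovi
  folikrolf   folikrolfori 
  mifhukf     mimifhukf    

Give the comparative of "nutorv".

"nutorv" has second-to-last letter 'r'. The one such stem in the data (zelisirb → mizelisirb) adds the prefix mi-, so the same rule applies.
So nutorv → minutorv.

minutorv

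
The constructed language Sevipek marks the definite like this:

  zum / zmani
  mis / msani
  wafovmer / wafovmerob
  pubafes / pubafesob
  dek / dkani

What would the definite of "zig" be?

"zig" has 1 vowel. The stems with 1 vowel (dek → dkani, mis → msani, zum → zmani) delete the last vowel and add -ani.
The other pattern: stems with 3 vowels add -ob.
So zig → zgani.

zgani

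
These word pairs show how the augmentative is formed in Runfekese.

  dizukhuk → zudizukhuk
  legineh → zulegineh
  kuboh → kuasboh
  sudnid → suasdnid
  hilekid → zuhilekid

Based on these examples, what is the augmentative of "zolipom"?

hilekid and sudnid both end in -d yet inflect differently (zuhilekid, suasdnid), so the final letter is not what conditions the rule; the number of vowels is.
"zolipom" has 3 vowels. The stems with 3 vowels (legineh → zulegineh, dizukhuk → zudizukhuk, hilekid → zuhilekid) add the prefix zu-.
The other pattern: stems with 2 vowels insert -as- after the first vowel.
So zolipom → zuzolipom.

zuzolipom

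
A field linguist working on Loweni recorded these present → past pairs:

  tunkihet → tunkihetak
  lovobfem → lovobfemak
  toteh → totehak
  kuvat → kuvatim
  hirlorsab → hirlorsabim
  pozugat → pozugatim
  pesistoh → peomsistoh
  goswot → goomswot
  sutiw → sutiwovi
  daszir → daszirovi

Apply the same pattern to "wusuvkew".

tunkihet and kuvat both end in -t yet inflect differently (tunkihetak, kuvatim), so the final letter is not what conditions the rule; the last vowel is.
"wusuvkew" has last vowel 'e'. The stems whose last vowel is 'e' (tunkihet → tunkihetak, lovobfem → lovobfemak, toteh → totehak) add -ak.
The other patterns: stems whose last vowel is 'a' add -im; stems whose last vowel is 'o' insert -om- after the first vowel; stems whose last vowel is 'i' add -ovi.
So wusuvkew → wusuvkewak.

wusuvkewak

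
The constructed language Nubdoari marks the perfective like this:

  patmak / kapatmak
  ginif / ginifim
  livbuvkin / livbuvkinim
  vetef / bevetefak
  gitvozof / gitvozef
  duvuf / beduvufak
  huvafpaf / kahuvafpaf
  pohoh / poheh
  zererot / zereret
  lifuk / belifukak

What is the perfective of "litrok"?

ginif and huvafpaf both end in -f yet inflect differently (ginifim, kahuvafpaf), so the final letter is not what conditions the rule; the last vowel is.
"litrok" has last vowel 'o'. The stems whose last vowel is 'o' (zererot → zereret, gitvozof → gitvozef, pohoh → poheh) change the last vowel to 'e'.
The other patterns: stems whose last vowel is 'i' add -im; stems whose last vowel is 'a' add the prefix ka-; stems whose last vowel is 'e' or 'u' add be- … -ak around the stem.
So litrok → litrek.

litrek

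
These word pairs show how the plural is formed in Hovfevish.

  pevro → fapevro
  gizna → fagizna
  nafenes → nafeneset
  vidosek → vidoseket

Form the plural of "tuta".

"tuta" ends in a vowel. The stems ending in a vowel (gizna → fagizna, pevro → fapevro) add the prefix fa-.
The other pattern: stems ending in a consonant add -et.
So tuta → fatuta.

fatuta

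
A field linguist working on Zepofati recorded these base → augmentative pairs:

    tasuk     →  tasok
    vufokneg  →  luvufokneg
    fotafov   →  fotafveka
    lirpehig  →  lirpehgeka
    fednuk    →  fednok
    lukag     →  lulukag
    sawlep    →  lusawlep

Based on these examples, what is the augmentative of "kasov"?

kasveka

"kasov" has last vowel 'o'. The one such stem in the data (fotafov → fotafveka) deletes the last vowel and adds -eka (as does lirpehig), so the same rule applies.
The other patterns: stems whose last vowel is 'u' change the last vowel to 'o'; stems whose last vowel is 'a' or 'e' add the prefix lu-.
So kasov → kasveka.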